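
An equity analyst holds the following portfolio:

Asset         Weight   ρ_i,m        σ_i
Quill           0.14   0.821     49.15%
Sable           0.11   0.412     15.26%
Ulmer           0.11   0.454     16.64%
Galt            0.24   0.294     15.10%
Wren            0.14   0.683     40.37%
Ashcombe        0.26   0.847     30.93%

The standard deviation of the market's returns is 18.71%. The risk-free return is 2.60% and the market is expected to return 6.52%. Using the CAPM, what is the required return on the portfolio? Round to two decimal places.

β_Quill = 0.821 × 49.15% / 18.71% = 2.1567
β_Sable = 0.412 × 15.26% / 18.71% = 0.3360
β_Ulmer = 0.454 × 16.64% / 18.71% = 0.4038
β_Galt = 0.294 × 15.10% / 18.71% = 0.2373
β_Wren = 0.683 × 40.37% / 18.71% = 1.4737
β_Ashcombe = 0.847 × 30.93% / 18.71% = 1.4002
β_P = Σ w_i β_i = 0.14×2.1567 + 0.11×0.3360 + 0.11×0.4038 + 0.24×0.2373 + 0.14×1.4737 + 0.26×1.4002 = 1.0106
MRP = 6.52% − 2.60% = 3.92%
E(R_P) = R_f + β_P × MRP = 2.60% + 1.0106 × 3.92% = 6.56%

6.56%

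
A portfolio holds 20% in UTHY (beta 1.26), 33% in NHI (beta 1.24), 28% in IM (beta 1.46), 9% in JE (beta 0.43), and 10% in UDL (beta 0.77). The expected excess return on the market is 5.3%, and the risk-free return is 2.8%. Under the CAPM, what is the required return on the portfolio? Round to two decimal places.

9.08%

β_P = Σ w_i β_i = 0.20×1.26 + 0.33×1.24 + 0.28×1.46 + 0.09×0.43 + 0.10×0.77 = 1.1857
E(R_P) = R_f + β_P × MRP = 2.8% + 1.1857 × 5.3% = 9.08%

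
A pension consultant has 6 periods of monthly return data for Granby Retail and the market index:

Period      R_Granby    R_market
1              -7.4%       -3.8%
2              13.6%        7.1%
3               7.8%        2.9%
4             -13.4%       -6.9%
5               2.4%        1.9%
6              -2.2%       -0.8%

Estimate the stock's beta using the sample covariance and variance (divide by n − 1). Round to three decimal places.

Mean R_i = (-7.4 + 13.6 + 7.8 − 13.4 + 2.4 − 2.2) / 6 = 0.1333%
Mean R_m = (-3.8 + 7.1 + 2.9 − 6.9 + 1.9 − 0.8) / 6 = 0.0667%
Σ(R_i − R̄_i)(R_m − R̄_m) = 246.0267  ⇒  Cov = 246.0267 / 5 = 49.2053
Σ(R_m − R̄_m)² = 125.0933  ⇒  Var(R_m) = 125.0933 / 5 = 25.0187
β = Cov / Var(R_m) = 49.2053 / 25.0187 = 1.9667

1.967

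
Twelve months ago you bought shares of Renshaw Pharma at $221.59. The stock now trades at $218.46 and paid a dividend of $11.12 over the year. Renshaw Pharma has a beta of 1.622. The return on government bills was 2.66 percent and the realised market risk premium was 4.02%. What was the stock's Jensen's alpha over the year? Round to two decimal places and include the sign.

-5.57%

Realised HPR = (P1 + D1 − P0) / P0 = (218.46 + 11.12 − 221.59) / 221.59 = 7.99 / 221.59 = 3.6058%
CAPM required = R_f + β·MRP = 2.66% + 1.622 × 4.02% = 9.18044%
α = realised − required = 3.6058% − 9.18044% = -5.57%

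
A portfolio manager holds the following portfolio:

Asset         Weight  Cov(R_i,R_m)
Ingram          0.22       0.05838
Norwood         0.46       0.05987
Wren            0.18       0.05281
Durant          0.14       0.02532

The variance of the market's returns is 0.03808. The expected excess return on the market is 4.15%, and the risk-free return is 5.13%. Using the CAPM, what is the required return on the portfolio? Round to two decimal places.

β_Ingram = 0.05838 / 0.03808 = 1.5331
β_Norwood = 0.05987 / 0.03808 = 1.5722
β_Wren = 0.05281 / 0.03808 = 1.3868
β_Durant = 0.02532 / 0.03808 = 0.6649
β_P = Σ w_i β_i = 0.22×1.5331 + 0.46×1.5722 + 0.18×1.3868 + 0.14×0.6649 = 1.4032
E(R_P) = R_f + β_P × MRP = 5.13% + 1.4032 × 4.15% = 10.95%

10.95%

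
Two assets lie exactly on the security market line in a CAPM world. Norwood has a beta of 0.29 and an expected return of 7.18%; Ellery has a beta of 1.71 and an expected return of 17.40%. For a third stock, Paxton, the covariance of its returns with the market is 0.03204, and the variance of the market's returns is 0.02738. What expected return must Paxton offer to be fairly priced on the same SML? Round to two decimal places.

MRP = (17.40% − 7.18%) / (1.71 − 0.29) = 7.1972%
R_f = 7.18% − 0.29 × 7.1972% = 5.0928%
β_Paxton = Cov / Var(R_m) = 0.03204 / 0.02738 = 1.1702
E(R_Paxton) = R_f + β × MRP = 5.0928% + 1.1702 × 7.1972% = 13.51%

13.51%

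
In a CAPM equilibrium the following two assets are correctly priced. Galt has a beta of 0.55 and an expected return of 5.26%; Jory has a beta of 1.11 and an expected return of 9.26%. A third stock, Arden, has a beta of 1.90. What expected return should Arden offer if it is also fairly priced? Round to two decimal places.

MRP (SML slope) = (9.26% − 5.26%) / (1.11 − 0.55) = 4.00% / 0.56 = 7.1429%
R_f (intercept) = 5.26% − 0.55 × 7.1429% = 1.3314%
E(R_Arden) = R_f + β × MRP = 1.3314% + 1.90 × 7.1429% = 14.90%

14.90%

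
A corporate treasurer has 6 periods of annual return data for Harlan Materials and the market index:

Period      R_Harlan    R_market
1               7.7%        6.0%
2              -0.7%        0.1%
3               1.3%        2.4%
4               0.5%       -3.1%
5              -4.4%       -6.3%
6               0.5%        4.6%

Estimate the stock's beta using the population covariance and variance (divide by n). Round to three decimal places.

0.679

Mean R_i = (7.7 − 0.7 + 1.3 + 0.5 − 4.4 + 0.5) / 6 = 0.8167%
Mean R_m = (6.0 + 0.1 + 2.4 − 3.1 − 6.3 + 4.6) / 6 = 0.6167%
Σ(R_i − R̄_i)(R_m − R̄_m) = 74.6983  ⇒  Cov = 74.6983 / 6 = 12.4497
Σ(R_m − R̄_m)² = 109.9483  ⇒  Var(R_m) = 109.9483 / 6 = 18.3247
β = Cov / Var(R_m) = 12.4497 / 18.3247 = 0.6794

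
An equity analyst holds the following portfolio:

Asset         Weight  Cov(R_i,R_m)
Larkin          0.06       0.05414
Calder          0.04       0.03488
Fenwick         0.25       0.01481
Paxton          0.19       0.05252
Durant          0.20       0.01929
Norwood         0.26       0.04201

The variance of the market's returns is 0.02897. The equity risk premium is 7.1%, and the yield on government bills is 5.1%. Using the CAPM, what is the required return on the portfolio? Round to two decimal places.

13.21%

β_Larkin = 0.05414 / 0.02897 = 1.8688
β_Calder = 0.03488 / 0.02897 = 1.2040
β_Fenwick = 0.01481 / 0.02897 = 0.5112
β_Paxton = 0.05252 / 0.02897 = 1.8129
β_Durant = 0.01929 / 0.02897 = 0.6659
β_Norwood = 0.04201 / 0.02897 = 1.4501
β_P = Σ w_i β_i = 0.06×1.8688 + 0.04×1.2040 + 0.25×0.5112 + 0.19×1.8129 + 0.20×0.6659 + 0.26×1.4501 = 1.1427
E(R_P) = R_f + β_P × MRP = 5.1% + 1.1427 × 7.1% = 13.21%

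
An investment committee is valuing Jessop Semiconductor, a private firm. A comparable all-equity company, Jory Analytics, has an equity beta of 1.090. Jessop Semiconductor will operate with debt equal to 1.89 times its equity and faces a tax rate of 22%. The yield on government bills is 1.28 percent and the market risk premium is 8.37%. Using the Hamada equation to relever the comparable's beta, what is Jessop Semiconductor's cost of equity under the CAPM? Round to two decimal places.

β_L = β_U × [1 + (1 − t)(D/E)] = 1.090 × [1 + (1 − 0.22) × 1.89]
    = 1.090 × [1 + 0.78 × 1.89] = 1.090 × 2.4742 = 2.6969
E(R) = R_f + β_L × MRP = 1.28% + 2.6969 × 8.37% = 23.85%

23.85%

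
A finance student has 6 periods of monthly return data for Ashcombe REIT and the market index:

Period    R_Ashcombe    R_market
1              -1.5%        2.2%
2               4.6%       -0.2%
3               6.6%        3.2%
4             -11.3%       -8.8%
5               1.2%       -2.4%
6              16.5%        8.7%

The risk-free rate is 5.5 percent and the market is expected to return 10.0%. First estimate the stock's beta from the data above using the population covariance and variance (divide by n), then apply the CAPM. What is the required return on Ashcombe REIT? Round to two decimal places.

Mean R_i = (-1.5 + 4.6 + 6.6 − 11.3 + 1.2 + 16.5) / 6 = 2.6833%
Mean R_m = (2.2 − 0.2 + 3.2 − 8.8 − 2.4 + 8.7) / 6 = 0.4500%
Σ(R_i − R̄_i)(R_m − R̄_m) = 249.7650  ⇒  Cov = 249.7650 / 6 = 41.6275
Σ(R_m − R̄_m)² = 172.7950  ⇒  Var(R_m) = 172.7950 / 6 = 28.7992
β = Cov / Var(R_m) = 41.6275 / 28.7992 = 1.4454
MRP = 10.0% − 5.5% = 4.50%
E(R) = R_f + β × MRP = 5.5% + 1.4454 × 4.5% = 12.00%

12.00%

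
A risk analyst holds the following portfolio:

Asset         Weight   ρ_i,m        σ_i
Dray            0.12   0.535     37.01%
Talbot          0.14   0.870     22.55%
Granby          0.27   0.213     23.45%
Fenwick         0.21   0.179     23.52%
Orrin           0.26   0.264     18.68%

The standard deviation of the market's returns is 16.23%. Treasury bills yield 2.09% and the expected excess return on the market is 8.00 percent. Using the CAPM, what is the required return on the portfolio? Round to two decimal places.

6.35%

β_Dray = 0.535 × 37.01% / 16.23% = 1.2200
β_Talbot = 0.870 × 22.55% / 16.23% = 1.2088
β_Granby = 0.213 × 23.45% / 16.23% = 0.3078
β_Fenwick = 0.179 × 23.52% / 16.23% = 0.2594
β_Orrin = 0.264 × 18.68% / 16.23% = 0.3039
β_P = Σ w_i β_i = 0.12×1.2200 + 0.14×1.2088 + 0.27×0.3078 + 0.21×0.2594 + 0.26×0.3039 = 0.5322
E(R_P) = R_f + β_P × MRP = 2.09% + 0.5322 × 8.00% = 6.35%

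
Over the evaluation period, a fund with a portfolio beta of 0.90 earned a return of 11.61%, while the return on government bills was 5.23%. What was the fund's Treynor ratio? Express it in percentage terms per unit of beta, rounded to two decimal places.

Treynor = (R_P − R_f) / β_P = (11.61% − 5.23%) / 0.9000 = 6.38% / 0.9000 = 7.09%

7.09%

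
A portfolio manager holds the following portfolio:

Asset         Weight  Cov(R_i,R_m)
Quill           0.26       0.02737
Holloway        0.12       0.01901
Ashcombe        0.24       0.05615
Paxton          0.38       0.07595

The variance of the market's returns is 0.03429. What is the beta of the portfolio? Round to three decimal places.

β_Quill = 0.02737 / 0.03429 = 0.7982
β_Holloway = 0.01901 / 0.03429 = 0.5544
β_Ashcombe = 0.05615 / 0.03429 = 1.6375
β_Paxton = 0.07595 / 0.03429 = 2.2149
β_P = Σ w_i β_i = 0.26×0.7982 + 0.12×0.5544 + 0.24×1.6375 + 0.38×2.2149 = 1.5087

1.509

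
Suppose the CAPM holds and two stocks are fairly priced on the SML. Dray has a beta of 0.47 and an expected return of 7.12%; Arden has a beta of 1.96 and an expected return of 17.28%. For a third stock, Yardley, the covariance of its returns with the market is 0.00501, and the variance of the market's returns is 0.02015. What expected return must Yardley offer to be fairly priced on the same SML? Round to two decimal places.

MRP = (17.28% − 7.12%) / (1.96 − 0.47) = 6.8188%
R_f = 7.12% − 0.47 × 6.8188% = 3.9152%
β_Yardley = Cov / Var(R_m) = 0.00501 / 0.02015 = 0.2486
E(R_Yardley) = R_f + β × MRP = 3.9152% + 0.2486 × 6.8188% = 5.61%

5.61%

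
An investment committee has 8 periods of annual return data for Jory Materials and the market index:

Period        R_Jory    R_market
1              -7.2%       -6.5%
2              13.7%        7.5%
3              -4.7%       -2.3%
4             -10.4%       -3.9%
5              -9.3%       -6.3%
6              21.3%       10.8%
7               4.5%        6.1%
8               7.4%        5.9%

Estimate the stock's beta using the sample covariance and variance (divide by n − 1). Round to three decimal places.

Mean R_i = (-7.2 + 13.7 − 4.7 − 10.4 − 9.3 + 21.3 + 4.5 + 7.4) / 8 = 1.9125%
Mean R_m = (-6.5 + 7.5 − 2.3 − 3.9 − 6.3 + 10.8 + 6.1 + 5.9) / 8 = 1.4125%
Σ(R_i − R̄_i)(R_m − R̄_m) = 539.0488  ⇒  Cov = 539.0488 / 7 = 77.0070
Σ(R_m − R̄_m)² = 331.3888  ⇒  Var(R_m) = 331.3888 / 7 = 47.3413
β = Cov / Var(R_m) = 77.0070 / 47.3413 = 1.6266

1.627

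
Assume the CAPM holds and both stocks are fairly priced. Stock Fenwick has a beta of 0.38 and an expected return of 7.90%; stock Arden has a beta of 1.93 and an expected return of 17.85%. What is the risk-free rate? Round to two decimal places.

Both satisfy E(R) = R_f + β·MRP, so the slope of the SML is
MRP = (17.85% − 7.90%) / (1.93 − 0.38) = 9.95% / 1.55 = 6.4194%
R_f = E(R_Fenwick) − β_Fenwick·MRP = 7.90% − 0.38 × 6.4194% = 5.4606%

5.46%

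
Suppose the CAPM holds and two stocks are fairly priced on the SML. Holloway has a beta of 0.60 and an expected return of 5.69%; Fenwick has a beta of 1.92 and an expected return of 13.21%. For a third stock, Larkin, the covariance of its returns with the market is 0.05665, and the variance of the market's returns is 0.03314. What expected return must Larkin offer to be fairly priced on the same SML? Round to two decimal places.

12.01%

MRP = (13.21% − 5.69%) / (1.92 − 0.60) = 5.6970%
R_f = 5.69% − 0.60 × 5.6970% = 2.2718%
β_Larkin = Cov / Var(R_m) = 0.05665 / 0.03314 = 1.7094
E(R_Larkin) = R_f + β × MRP = 2.2718% + 1.7094 × 5.6970% = 12.01%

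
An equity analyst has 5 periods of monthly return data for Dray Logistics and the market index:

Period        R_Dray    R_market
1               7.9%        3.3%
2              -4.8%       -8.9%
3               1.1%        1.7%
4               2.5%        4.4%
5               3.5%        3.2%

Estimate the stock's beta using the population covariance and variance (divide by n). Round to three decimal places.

Mean R_i = (7.9 − 4.8 + 1.1 + 2.5 + 3.5) / 5 = 2.0400%
Mean R_m = (3.3 − 8.9 + 1.7 + 4.4 + 3.2) / 5 = 0.7400%
Σ(R_i − R̄_i)(R_m − R̄_m) = 85.3120  ⇒  Cov = 85.3120 / 5 = 17.0624
Σ(R_m − R̄_m)² = 119.8520  ⇒  Var(R_m) = 119.8520 / 5 = 23.9704
β = Cov / Var(R_m) = 17.0624 / 23.9704 = 0.7118

0.712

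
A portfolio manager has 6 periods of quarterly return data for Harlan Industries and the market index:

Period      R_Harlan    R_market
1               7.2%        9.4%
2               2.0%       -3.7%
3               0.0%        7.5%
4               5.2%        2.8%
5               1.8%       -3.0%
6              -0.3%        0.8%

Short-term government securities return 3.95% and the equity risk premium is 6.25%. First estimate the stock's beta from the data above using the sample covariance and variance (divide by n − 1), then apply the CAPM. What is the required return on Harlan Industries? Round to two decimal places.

5.37%

Mean R_i = (7.2 + 2.0 + 0.0 + 5.2 + 1.8 − 0.3) / 6 = 2.6500%
Mean R_m = (9.4 − 3.7 + 7.5 + 2.8 − 3.0 + 0.8) / 6 = 2.3000%
Σ(R_i − R̄_i)(R_m − R̄_m) = 32.6300  ⇒  Cov = 32.6300 / 5 = 6.5260
Σ(R_m − R̄_m)² = 144.0400  ⇒  Var(R_m) = 144.0400 / 5 = 28.8080
β = Cov / Var(R_m) = 6.5260 / 28.8080 = 0.2265
E(R) = R_f + β × MRP = 3.95% + 0.2265 × 6.25% = 5.37%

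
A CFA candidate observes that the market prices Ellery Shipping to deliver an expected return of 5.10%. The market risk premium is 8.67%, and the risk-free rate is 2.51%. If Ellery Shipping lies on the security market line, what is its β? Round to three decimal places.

β = (E(R) − R_f) / MRP = (5.10% − 2.51%) / 8.67% = 2.59% / 8.67% = 0.299

0.299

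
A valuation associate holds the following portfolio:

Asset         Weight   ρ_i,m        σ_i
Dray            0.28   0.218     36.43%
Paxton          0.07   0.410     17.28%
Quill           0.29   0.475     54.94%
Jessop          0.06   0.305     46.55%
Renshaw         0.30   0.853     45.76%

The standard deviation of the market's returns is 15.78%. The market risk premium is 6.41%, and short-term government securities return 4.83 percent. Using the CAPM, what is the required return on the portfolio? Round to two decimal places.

14.11%

β_Dray = 0.218 × 36.43% / 15.78% = 0.5033
β_Paxton = 0.410 × 17.28% / 15.78% = 0.4490
β_Quill = 0.475 × 54.94% / 15.78% = 1.6538
β_Jessop = 0.305 × 46.55% / 15.78% = 0.8997
β_Renshaw = 0.853 × 45.76% / 15.78% = 2.4736
β_P = Σ w_i β_i = 0.28×0.5033 + 0.07×0.4490 + 0.29×1.6538 + 0.06×0.8997 + 0.30×2.4736 = 1.4480
E(R_P) = R_f + β_P × MRP = 4.83% + 1.4480 × 6.41% = 14.11%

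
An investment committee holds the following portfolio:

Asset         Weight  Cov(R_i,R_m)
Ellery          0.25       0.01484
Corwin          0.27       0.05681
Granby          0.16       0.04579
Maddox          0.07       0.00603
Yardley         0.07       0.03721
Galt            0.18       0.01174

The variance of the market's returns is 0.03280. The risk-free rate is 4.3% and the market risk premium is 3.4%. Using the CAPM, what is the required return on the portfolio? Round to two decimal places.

β_Ellery = 0.01484 / 0.03280 = 0.4524
β_Corwin = 0.05681 / 0.03280 = 1.7320
β_Granby = 0.04579 / 0.03280 = 1.3960
β_Maddox = 0.00603 / 0.03280 = 0.1838
β_Yardley = 0.03721 / 0.03280 = 1.1345
β_Galt = 0.01174 / 0.03280 = 0.3579
β_P = Σ w_i β_i = 0.25×0.4524 + 0.27×1.7320 + 0.16×1.3960 + 0.07×0.1838 + 0.07×1.1345 + 0.18×0.3579 = 0.9608
E(R_P) = R_f + β_P × MRP = 4.3% + 0.9608 × 3.4% = 7.57%

7.57%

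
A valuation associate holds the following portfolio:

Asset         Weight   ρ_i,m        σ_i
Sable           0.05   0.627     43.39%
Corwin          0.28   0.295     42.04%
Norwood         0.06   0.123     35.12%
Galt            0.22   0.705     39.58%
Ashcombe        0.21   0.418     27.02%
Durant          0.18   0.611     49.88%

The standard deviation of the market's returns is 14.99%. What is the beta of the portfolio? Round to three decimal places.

1.273

β_Sable = 0.627 × 43.39% / 14.99% = 1.8149
β_Corwin = 0.295 × 42.04% / 14.99% = 0.8273
β_Norwood = 0.123 × 35.12% / 14.99% = 0.2882
β_Galt = 0.705 × 39.58% / 14.99% = 1.8615
β_Ashcombe = 0.418 × 27.02% / 14.99% = 0.7535
β_Durant = 0.611 × 49.88% / 14.99% = 2.0331
β_P = Σ w_i β_i = 0.05×1.8149 + 0.28×0.8273 + 0.06×0.2882 + 0.22×1.8615 + 0.21×0.7535 + 0.18×2.0331 = 1.2734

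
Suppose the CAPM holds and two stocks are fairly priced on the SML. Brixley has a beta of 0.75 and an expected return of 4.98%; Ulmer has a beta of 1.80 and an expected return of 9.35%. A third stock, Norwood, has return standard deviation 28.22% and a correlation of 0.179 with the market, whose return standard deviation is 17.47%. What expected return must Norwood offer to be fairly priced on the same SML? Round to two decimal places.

MRP = (9.35% − 4.98%) / (1.80 − 0.75) = 4.1619%
R_f = 4.98% − 0.75 × 4.1619% = 1.8586%
β_Norwood = ρ·σ_i/σ_m = 0.179 × 28.22 / 17.47 = 0.2891
E(R_Norwood) = R_f + β × MRP = 1.8586% + 0.2891 × 4.1619% = 3.06%

3.06%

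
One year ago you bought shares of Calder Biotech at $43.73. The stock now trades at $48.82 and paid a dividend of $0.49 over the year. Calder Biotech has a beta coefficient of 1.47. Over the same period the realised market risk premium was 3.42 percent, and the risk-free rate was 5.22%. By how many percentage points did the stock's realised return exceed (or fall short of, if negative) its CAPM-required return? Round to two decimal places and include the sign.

Realised HPR = (P1 + D1 − P0) / P0 = (48.82 + 0.49 − 43.73) / 43.73 = 5.58 / 43.73 = 12.7601%
CAPM required = R_f + β·MRP = 5.22% + 1.47 × 3.42% = 10.2474%
α = realised − required = 12.7601% − 10.2474% = +2.51%

+2.51%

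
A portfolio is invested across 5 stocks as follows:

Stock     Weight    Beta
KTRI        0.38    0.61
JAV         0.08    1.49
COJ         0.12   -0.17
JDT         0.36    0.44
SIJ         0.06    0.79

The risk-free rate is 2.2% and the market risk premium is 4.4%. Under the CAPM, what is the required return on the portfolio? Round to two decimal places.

β_P = Σ w_i β_i = 0.38×0.61 + 0.08×1.49 + 0.12×-0.17 + 0.36×0.44 + 0.06×0.79 = 0.5364
E(R_P) = R_f + β_P × MRP = 2.2% + 0.5364 × 4.4% = 4.56%

4.56%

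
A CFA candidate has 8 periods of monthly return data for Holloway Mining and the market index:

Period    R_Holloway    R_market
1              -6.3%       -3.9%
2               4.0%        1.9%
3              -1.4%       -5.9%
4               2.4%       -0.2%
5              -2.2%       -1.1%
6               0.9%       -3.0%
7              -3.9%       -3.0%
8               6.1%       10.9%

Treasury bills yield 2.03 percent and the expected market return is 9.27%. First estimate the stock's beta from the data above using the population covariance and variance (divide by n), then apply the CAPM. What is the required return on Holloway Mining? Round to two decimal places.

Mean R_i = (-6.3 + 4.0 − 1.4 + 2.4 − 2.2 + 0.9 − 3.9 + 6.1) / 8 = -0.0500%
Mean R_m = (-3.9 + 1.9 − 5.9 − 0.2 − 1.1 − 3.0 − 3.0 + 10.9) / 8 = -0.5375%
Σ(R_i − R̄_i)(R_m − R̄_m) = 117.6450  ⇒  Cov = 117.6450 / 8 = 14.7056
Σ(R_m − R̄_m)² = 189.3788  ⇒  Var(R_m) = 189.3788 / 8 = 23.6724
β = Cov / Var(R_m) = 14.7056 / 23.6724 = 0.6212
MRP = 9.27% − 2.03% = 7.24%
E(R) = R_f + β × MRP = 2.03% + 0.6212 × 7.24% = 6.53%

6.53%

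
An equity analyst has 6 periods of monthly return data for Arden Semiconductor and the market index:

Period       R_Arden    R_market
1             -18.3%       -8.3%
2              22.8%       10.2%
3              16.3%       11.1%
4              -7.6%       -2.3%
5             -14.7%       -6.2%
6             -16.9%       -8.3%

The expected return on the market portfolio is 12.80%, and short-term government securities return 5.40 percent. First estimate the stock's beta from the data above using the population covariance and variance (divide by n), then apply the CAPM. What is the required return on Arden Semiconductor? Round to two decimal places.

20.02%

Mean R_i = (-18.3 + 22.8 + 16.3 − 7.6 − 14.7 − 16.9) / 6 = -3.0667%
Mean R_m = (-8.3 + 10.2 + 11.1 − 2.3 − 6.2 − 8.3) / 6 = -0.6333%
Σ(R_i − R̄_i)(R_m − R̄_m) = 802.6167  ⇒  Cov = 802.6167 / 6 = 133.7695
Σ(R_m − R̄_m)² = 406.3533  ⇒  Var(R_m) = 406.3533 / 6 = 67.7256
β = Cov / Var(R_m) = 133.7695 / 67.7256 = 1.9752
MRP = 12.80% − 5.40% = 7.40%
E(R) = R_f + β × MRP = 5.40% + 1.9752 × 7.40% = 20.02%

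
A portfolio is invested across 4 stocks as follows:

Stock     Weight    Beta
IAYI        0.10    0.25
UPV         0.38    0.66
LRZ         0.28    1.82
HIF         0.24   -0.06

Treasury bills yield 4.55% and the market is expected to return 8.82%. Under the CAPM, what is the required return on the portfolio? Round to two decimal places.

7.84%

β_P = Σ w_i β_i = 0.10×0.25 + 0.38×0.66 + 0.28×1.82 + 0.24×-0.06 = 0.7710
MRP = 8.82% − 4.55% = 4.27%
E(R_P) = R_f + β_P × MRP = 4.55% + 0.7710 × 4.27% = 7.84%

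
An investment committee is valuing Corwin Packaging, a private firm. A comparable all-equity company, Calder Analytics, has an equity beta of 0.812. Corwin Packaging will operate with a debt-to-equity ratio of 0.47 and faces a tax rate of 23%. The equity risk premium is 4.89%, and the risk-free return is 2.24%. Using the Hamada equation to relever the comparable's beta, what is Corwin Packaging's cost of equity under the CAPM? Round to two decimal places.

7.65%

β_L = β_U × [1 + (1 − t)(D/E)] = 0.812 × [1 + (1 − 0.23) × 0.47]
    = 0.812 × [1 + 0.77 × 0.47] = 0.812 × 1.3619 = 1.1059
E(R) = R_f + β_L × MRP = 2.24% + 1.1059 × 4.89% = 7.65%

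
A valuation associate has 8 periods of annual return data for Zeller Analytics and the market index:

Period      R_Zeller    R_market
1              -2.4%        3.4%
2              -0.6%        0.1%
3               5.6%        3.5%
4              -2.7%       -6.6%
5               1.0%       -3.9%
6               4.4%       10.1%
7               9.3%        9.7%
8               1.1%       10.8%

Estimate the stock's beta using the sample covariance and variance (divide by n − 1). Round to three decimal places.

Mean R_i = (-2.4 − 0.6 + 5.6 − 2.7 + 1.0 + 4.4 + 9.3 + 1.1) / 8 = 1.9625%
Mean R_m = (3.4 + 0.1 + 3.5 − 6.6 − 3.9 + 10.1 + 9.7 + 10.8) / 8 = 3.3875%
Σ(R_i − R̄_i)(R_m − R̄_m) = 118.6463  ⇒  Cov = 118.6463 / 7 = 16.9495
Σ(R_m − R̄_m)² = 303.5288  ⇒  Var(R_m) = 303.5288 / 7 = 43.3613
β = Cov / Var(R_m) = 16.9495 / 43.3613 = 0.3909

0.391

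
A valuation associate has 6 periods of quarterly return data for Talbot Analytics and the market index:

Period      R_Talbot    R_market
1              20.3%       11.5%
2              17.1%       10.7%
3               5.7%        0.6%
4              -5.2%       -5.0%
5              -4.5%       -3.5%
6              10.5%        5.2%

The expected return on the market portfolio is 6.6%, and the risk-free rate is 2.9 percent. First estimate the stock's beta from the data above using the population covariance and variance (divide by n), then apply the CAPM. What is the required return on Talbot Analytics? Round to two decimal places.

Mean R_i = (20.3 + 17.1 + 5.7 − 5.2 − 4.5 + 10.5) / 6 = 7.3167%
Mean R_m = (11.5 + 10.7 + 0.6 − 5.0 − 3.5 + 5.2) / 6 = 3.2500%
Σ(R_i − R̄_i)(R_m − R̄_m) = 373.5150  ⇒  Cov = 373.5150 / 6 = 62.2525
Σ(R_m − R̄_m)² = 248.0150  ⇒  Var(R_m) = 248.0150 / 6 = 41.3358
β = Cov / Var(R_m) = 62.2525 / 41.3358 = 1.5060
MRP = 6.6% − 2.9% = 3.70%
E(R) = R_f + β × MRP = 2.9% + 1.5060 × 3.7% = 8.47%

8.47%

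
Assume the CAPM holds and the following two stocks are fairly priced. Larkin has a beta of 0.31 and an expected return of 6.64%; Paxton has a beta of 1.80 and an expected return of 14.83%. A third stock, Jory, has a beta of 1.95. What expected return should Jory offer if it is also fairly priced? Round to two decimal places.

15.65%

MRP (SML slope) = (14.83% − 6.64%) / (1.80 − 0.31) = 8.19% / 1.49 = 5.4966%
R_f (intercept) = 6.64% − 0.31 × 5.4966% = 4.9361%
E(R_Jory) = R_f + β × MRP = 4.9361% + 1.95 × 5.4966% = 15.65%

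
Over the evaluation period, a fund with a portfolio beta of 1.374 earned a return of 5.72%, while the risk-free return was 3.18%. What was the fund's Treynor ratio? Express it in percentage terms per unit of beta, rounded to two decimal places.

Treynor = (R_P − R_f) / β_P = (5.72% − 3.18%) / 1.3740 = 2.54% / 1.3740 = 1.85%

1.85%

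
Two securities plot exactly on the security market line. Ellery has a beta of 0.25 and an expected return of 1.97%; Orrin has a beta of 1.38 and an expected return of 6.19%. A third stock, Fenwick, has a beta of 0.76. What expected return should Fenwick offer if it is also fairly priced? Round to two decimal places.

3.87%

MRP (SML slope) = (6.19% − 1.97%) / (1.38 − 0.25) = 4.22% / 1.13 = 3.7345%
R_f (intercept) = 1.97% − 0.25 × 3.7345% = 1.0364%
E(R_Fenwick) = R_f + β × MRP = 1.0364% + 0.76 × 3.7345% = 3.87%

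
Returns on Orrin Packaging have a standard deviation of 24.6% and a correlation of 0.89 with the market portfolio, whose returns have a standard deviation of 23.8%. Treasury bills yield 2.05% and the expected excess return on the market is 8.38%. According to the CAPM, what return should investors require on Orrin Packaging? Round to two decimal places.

9.76%

β = ρ × σ_i / σ_m = 0.89 × 24.6% / 23.8% = 0.9199
E(R) = 2.05% + 0.9199 × 8.38% = 9.76%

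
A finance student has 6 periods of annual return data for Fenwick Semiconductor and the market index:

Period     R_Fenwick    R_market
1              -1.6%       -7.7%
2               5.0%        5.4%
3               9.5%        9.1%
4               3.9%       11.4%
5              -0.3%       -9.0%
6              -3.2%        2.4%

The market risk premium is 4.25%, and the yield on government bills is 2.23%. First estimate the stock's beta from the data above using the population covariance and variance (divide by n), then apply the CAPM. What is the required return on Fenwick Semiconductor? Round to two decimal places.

3.85%

Mean R_i = (-1.6 + 5.0 + 9.5 + 3.9 − 0.3 − 3.2) / 6 = 2.2167%
Mean R_m = (-7.7 + 5.4 + 9.1 + 11.4 − 9.0 + 2.4) / 6 = 1.9333%
Σ(R_i − R̄_i)(R_m − R̄_m) = 139.5367  ⇒  Cov = 139.5367 / 6 = 23.2561
Σ(R_m − R̄_m)² = 365.5533  ⇒  Var(R_m) = 365.5533 / 6 = 60.9256
β = Cov / Var(R_m) = 23.2561 / 60.9256 = 0.3817
E(R) = R_f + β × MRP = 2.23% + 0.3817 × 4.25% = 3.85%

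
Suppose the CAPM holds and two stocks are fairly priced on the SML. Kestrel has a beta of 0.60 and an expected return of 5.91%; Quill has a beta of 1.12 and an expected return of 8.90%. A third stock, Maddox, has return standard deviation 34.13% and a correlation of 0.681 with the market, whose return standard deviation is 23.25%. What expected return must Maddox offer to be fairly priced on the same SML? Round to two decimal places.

8.21%

MRP = (8.90% − 5.91%) / (1.12 − 0.60) = 5.7500%
R_f = 5.91% − 0.60 × 5.7500% = 2.4600%
β_Maddox = ρ·σ_i/σ_m = 0.681 × 34.13 / 23.25 = 0.9997
E(R_Maddox) = R_f + β × MRP = 2.4600% + 0.9997 × 5.7500% = 8.21%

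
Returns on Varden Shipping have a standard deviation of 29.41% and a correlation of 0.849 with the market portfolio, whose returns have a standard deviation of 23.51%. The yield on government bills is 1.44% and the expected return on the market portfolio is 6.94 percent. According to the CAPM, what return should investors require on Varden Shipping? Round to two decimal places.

7.28%

β = ρ × σ_i / σ_m = 0.849 × 29.41% / 23.51% = 1.0621
MRP = 6.94% − 1.44% = 5.50%
E(R) = 1.44% + 1.0621 × 5.50% = 7.28%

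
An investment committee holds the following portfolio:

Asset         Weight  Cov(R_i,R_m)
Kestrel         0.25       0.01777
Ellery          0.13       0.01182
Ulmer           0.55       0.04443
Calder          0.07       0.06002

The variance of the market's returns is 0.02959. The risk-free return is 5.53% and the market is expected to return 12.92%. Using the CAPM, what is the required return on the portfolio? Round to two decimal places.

β_Kestrel = 0.01777 / 0.02959 = 0.6005
β_Ellery = 0.01182 / 0.02959 = 0.3995
β_Ulmer = 0.04443 / 0.02959 = 1.5015
β_Calder = 0.06002 / 0.02959 = 2.0284
β_P = Σ w_i β_i = 0.25×0.6005 + 0.13×0.3995 + 0.55×1.5015 + 0.07×2.0284 = 1.1699
MRP = 12.92% − 5.53% = 7.39%
E(R_P) = R_f + β_P × MRP = 5.53% + 1.1699 × 7.39% = 14.18%

14.18%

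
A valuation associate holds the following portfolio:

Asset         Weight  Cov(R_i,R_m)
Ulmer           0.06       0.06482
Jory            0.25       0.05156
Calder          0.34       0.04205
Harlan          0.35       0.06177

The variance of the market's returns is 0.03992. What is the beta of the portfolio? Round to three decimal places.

β_Ulmer = 0.06482 / 0.03992 = 1.6237
β_Jory = 0.05156 / 0.03992 = 1.2916
β_Calder = 0.04205 / 0.03992 = 1.0534
β_Harlan = 0.06177 / 0.03992 = 1.5473
β_P = Σ w_i β_i = 0.06×1.6237 + 0.25×1.2916 + 0.34×1.0534 + 0.35×1.5473 = 1.3200

1.320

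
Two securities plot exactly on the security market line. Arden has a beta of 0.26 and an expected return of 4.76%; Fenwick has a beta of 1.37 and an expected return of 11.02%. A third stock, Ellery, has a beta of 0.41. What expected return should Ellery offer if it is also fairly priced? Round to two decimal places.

MRP (SML slope) = (11.02% − 4.76%) / (1.37 − 0.26) = 6.26% / 1.11 = 5.6396%
R_f (intercept) = 4.76% − 0.26 × 5.6396% = 3.2937%
E(R_Ellery) = R_f + β × MRP = 3.2937% + 0.41 × 5.6396% = 5.61%

5.61%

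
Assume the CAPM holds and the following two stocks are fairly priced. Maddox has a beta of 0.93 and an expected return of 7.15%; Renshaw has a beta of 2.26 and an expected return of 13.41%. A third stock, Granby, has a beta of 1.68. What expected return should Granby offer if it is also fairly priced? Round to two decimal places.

MRP (SML slope) = (13.41% − 7.15%) / (2.26 − 0.93) = 6.26% / 1.33 = 4.7068%
R_f (intercept) = 7.15% − 0.93 × 4.7068% = 2.7727%
E(R_Granby) = R_f + β × MRP = 2.7727% + 1.68 × 4.7068% = 10.68%

10.68%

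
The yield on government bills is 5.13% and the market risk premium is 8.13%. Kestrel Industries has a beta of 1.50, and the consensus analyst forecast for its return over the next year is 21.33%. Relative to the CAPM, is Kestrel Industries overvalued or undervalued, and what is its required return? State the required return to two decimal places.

Undervalued; required return 17.33%

Required return = R_f + β·MRP = 5.13% + 1.50 × 8.13% = 17.33%
Forecast 21.33% > required 17.33% → the stock plots above the SML → undervalued.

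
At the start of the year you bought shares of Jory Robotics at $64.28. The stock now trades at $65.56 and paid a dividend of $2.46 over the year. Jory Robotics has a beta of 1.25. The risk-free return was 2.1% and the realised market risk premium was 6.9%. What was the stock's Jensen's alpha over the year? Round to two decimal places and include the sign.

Realised HPR = (P1 + D1 − P0) / P0 = (65.56 + 2.46 − 64.28) / 64.28 = 3.74 / 64.28 = 5.8183%
CAPM required = R_f + β·MRP = 2.1% + 1.25 × 6.9% = 10.7250%
α = realised − required = 5.8183% − 10.7250% = -4.91%

-4.91%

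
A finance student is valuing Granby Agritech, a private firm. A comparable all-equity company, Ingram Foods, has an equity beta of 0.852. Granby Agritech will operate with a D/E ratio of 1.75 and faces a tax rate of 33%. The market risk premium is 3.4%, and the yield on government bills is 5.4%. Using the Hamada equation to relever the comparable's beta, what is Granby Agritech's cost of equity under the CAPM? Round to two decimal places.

β_L = β_U × [1 + (1 − t)(D/E)] = 0.852 × [1 + (1 − 0.33) × 1.75]
    = 0.852 × [1 + 0.67 × 1.75] = 0.852 × 2.1725 = 1.8510
E(R) = R_f + β_L × MRP = 5.4% + 1.8510 × 3.4% = 11.69%

11.69%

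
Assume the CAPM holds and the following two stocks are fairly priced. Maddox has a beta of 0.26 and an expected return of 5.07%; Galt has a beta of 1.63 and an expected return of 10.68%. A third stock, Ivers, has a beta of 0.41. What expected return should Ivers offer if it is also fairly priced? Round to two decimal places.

5.68%

MRP (SML slope) = (10.68% − 5.07%) / (1.63 − 0.26) = 5.61% / 1.37 = 4.0949%
R_f (intercept) = 5.07% − 0.26 × 4.0949% = 4.0053%
E(R_Ivers) = R_f + β × MRP = 4.0053% + 0.41 × 4.0949% = 5.68%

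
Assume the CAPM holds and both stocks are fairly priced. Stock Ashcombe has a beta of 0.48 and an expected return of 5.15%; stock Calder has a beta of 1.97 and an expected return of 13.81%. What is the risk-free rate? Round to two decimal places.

2.36%

Both satisfy E(R) = R_f + β·MRP, so the slope of the SML is
MRP = (13.81% − 5.15%) / (1.97 − 0.48) = 8.66% / 1.49 = 5.8121%
R_f = E(R_Ashcombe) − β_Ashcombe·MRP = 5.15% − 0.48 × 5.8121% = 2.3602%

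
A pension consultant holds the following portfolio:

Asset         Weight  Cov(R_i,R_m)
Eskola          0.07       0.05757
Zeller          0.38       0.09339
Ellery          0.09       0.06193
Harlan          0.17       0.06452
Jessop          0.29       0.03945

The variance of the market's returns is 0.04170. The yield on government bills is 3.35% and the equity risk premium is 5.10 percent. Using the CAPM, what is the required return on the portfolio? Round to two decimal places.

β_Eskola = 0.05757 / 0.04170 = 1.3806
β_Zeller = 0.09339 / 0.04170 = 2.2396
β_Ellery = 0.06193 / 0.04170 = 1.4851
β_Harlan = 0.06452 / 0.04170 = 1.5472
β_Jessop = 0.03945 / 0.04170 = 0.9460
β_P = Σ w_i β_i = 0.07×1.3806 + 0.38×2.2396 + 0.09×1.4851 + 0.17×1.5472 + 0.29×0.9460 = 1.6187
E(R_P) = R_f + β_P × MRP = 3.35% + 1.6187 × 5.10% = 11.61%

11.61%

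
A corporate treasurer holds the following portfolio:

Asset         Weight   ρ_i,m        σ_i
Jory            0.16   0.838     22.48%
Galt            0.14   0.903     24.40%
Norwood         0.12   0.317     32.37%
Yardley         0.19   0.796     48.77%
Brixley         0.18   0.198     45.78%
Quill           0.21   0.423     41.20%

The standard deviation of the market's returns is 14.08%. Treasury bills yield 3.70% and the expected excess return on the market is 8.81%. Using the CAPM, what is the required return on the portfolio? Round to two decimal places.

β_Jory = 0.838 × 22.48% / 14.08% = 1.3379
β_Galt = 0.903 × 24.40% / 14.08% = 1.5649
β_Norwood = 0.317 × 32.37% / 14.08% = 0.7288
β_Yardley = 0.796 × 48.77% / 14.08% = 2.7572
β_Brixley = 0.198 × 45.78% / 14.08% = 0.6438
β_Quill = 0.423 × 41.20% / 14.08% = 1.2378
β_P = Σ w_i β_i = 0.16×1.3379 + 0.14×1.5649 + 0.12×0.7288 + 0.19×2.7572 + 0.18×0.6438 + 0.21×1.2378 = 1.4203
E(R_P) = R_f + β_P × MRP = 3.70% + 1.4203 × 8.81% = 16.21%

16.21%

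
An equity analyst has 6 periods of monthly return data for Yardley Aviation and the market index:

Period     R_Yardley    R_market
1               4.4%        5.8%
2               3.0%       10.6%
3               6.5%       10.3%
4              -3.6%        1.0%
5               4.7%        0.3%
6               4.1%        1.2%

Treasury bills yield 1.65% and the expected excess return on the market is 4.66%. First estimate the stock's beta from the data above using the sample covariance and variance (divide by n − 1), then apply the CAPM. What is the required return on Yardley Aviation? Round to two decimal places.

Mean R_i = (4.4 + 3.0 + 6.5 − 3.6 + 4.7 + 4.1) / 6 = 3.1833%
Mean R_m = (5.8 + 10.6 + 10.3 + 1.0 + 0.3 + 1.2) / 6 = 4.8667%
Σ(R_i − R̄_i)(R_m − R̄_m) = 34.0467  ⇒  Cov = 34.0467 / 5 = 6.8093
Σ(R_m − R̄_m)² = 112.5133  ⇒  Var(R_m) = 112.5133 / 5 = 22.5027
β = Cov / Var(R_m) = 6.8093 / 22.5027 = 0.3026
E(R) = R_f + β × MRP = 1.65% + 0.3026 × 4.66% = 3.06%

3.06%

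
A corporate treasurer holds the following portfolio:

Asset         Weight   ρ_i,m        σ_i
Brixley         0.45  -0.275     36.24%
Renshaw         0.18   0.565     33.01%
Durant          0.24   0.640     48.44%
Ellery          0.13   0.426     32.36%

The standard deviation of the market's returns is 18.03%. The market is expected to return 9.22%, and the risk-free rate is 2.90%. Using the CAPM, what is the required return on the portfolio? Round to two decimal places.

5.74%

β_Brixley = -0.275 × 36.24% / 18.03% = -0.5527
β_Renshaw = 0.565 × 33.01% / 18.03% = 1.0344
β_Durant = 0.640 × 48.44% / 18.03% = 1.7194
β_Ellery = 0.426 × 32.36% / 18.03% = 0.7646
β_P = Σ w_i β_i = 0.45×-0.5527 + 0.18×1.0344 + 0.24×1.7194 + 0.13×0.7646 = 0.4495
MRP = 9.22% − 2.90% = 6.32%
E(R_P) = R_f + β_P × MRP = 2.90% + 0.4495 × 6.32% = 5.74%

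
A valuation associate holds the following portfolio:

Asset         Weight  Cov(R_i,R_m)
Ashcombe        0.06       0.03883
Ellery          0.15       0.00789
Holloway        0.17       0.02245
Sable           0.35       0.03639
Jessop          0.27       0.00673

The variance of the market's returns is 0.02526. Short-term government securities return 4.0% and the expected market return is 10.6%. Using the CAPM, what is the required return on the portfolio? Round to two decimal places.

9.72%

β_Ashcombe = 0.03883 / 0.02526 = 1.5372
β_Ellery = 0.00789 / 0.02526 = 0.3124
β_Holloway = 0.02245 / 0.02526 = 0.8888
β_Sable = 0.03639 / 0.02526 = 1.4406
β_Jessop = 0.00673 / 0.02526 = 0.2664
β_P = Σ w_i β_i = 0.06×1.5372 + 0.15×0.3124 + 0.17×0.8888 + 0.35×1.4406 + 0.27×0.2664 = 0.8663
MRP = 10.6% − 4.0% = 6.60%
E(R_P) = R_f + β_P × MRP = 4.0% + 0.8663 × 6.6% = 9.72%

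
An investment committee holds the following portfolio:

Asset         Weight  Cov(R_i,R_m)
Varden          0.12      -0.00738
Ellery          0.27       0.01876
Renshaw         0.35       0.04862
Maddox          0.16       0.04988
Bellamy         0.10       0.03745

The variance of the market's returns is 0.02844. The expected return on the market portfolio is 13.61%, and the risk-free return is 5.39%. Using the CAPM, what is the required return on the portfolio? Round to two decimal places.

β_Varden = -0.00738 / 0.02844 = -0.2595
β_Ellery = 0.01876 / 0.02844 = 0.6596
β_Renshaw = 0.04862 / 0.02844 = 1.7096
β_Maddox = 0.04988 / 0.02844 = 1.7539
β_Bellamy = 0.03745 / 0.02844 = 1.3168
β_P = Σ w_i β_i = 0.12×-0.2595 + 0.27×0.6596 + 0.35×1.7096 + 0.16×1.7539 + 0.10×1.3168 = 1.1576
MRP = 13.61% − 5.39% = 8.22%
E(R_P) = R_f + β_P × MRP = 5.39% + 1.1576 × 8.22% = 14.91%

14.91%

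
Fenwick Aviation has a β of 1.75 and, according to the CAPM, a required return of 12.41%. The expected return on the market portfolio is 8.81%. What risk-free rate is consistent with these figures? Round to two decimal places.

4.01%

E(R) = R_f + β(E(R_m) − R_f) = R_f(1 − β) + β·E(R_m)
12.41% = R_f × (1 − 1.75) + 1.75 × 8.81%
12.41% = R_f × -0.75 + 15.4175%
R_f = (12.41% − 15.4175%) / -0.75 = 4.01%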